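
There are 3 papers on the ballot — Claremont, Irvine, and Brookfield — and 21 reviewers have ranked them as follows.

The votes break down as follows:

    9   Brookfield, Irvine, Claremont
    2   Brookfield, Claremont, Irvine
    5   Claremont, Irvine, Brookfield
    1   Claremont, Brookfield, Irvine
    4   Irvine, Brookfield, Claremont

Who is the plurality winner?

First-place vote totals:
  Claremont: 6
  Irvine: 4
  Brookfield: 11
Brookfield has the most first-place votes.

Brookfield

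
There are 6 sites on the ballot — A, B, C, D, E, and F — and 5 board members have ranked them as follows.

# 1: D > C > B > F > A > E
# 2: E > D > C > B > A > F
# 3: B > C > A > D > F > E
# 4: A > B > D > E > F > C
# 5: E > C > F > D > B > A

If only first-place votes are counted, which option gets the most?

First-place vote totals:
  A: 1
  B: 1
  C: 0
  D: 1
  E: 2
  F: 0
E has the most first-place votes.

E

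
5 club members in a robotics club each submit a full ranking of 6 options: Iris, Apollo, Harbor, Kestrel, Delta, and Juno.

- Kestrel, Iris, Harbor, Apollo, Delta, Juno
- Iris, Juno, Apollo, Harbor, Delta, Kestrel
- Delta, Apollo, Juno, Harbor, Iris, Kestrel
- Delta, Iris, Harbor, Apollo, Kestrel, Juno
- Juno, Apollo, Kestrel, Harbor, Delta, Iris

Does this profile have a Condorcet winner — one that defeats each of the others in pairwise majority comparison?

No

Head-to-head results (5 voters total):
Iris vs Apollo: Iris wins 3–2.
Iris vs Harbor: Iris wins 3–2.
Iris vs Kestrel: Iris wins 3–2.
Iris vs Delta: Delta wins 3–2.
Iris vs Juno: Iris wins 3–2.
Apollo vs Harbor: Apollo wins 3–2.
Apollo vs Kestrel: Apollo wins 4–1.
Apollo vs Delta: Apollo wins 3–2.
Apollo vs Juno: Apollo wins 3–2.
Harbor vs Kestrel: Harbor wins 3–2.
Harbor vs Delta: Harbor wins 3–2.
Harbor vs Juno: Juno wins 3–2.
Kestrel vs Delta: Delta wins 3–2.
Kestrel vs Juno: Juno wins 3–2.
Delta vs Juno: Delta wins 3–2.
No candidate beats all others: Iris beats Apollo beats Delta beats Iris, a majority cycle.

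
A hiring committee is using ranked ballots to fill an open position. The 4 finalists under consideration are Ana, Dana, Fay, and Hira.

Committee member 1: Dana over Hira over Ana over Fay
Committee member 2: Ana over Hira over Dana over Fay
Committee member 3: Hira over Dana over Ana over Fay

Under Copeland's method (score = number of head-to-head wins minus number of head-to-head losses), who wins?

Hira

Pairwise results:
  Ana vs Dana: Dana wins 2–1.
  Ana vs Fay: Ana wins 3–0.
  Ana vs Hira: Hira wins 2–1.
  Dana vs Fay: Dana wins 3–0.
  Dana vs Hira: Hira wins 2–1.
  Fay vs Hira: Hira wins 3–0.
Copeland scores (wins − losses):
  Ana: 1 − 2 = -1
  Dana: 2 − 1 = 1
  Fay: 0 − 3 = -3
  Hira: 3 − 0 = 3
Hira has the best Copeland score.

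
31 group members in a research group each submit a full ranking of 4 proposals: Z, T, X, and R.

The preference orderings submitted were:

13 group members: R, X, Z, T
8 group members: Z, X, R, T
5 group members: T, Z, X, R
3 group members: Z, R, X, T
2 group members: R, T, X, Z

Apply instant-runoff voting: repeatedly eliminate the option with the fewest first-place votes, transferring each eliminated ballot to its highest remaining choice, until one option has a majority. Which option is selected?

Round 1: R 15, Z 11, T 5, X 0. X has the fewest and is eliminated.
Round 2: R 15, Z 11, T 5. T has the fewest and is eliminated.
Round 3: Z 16, R 15. Z has a majority.

Z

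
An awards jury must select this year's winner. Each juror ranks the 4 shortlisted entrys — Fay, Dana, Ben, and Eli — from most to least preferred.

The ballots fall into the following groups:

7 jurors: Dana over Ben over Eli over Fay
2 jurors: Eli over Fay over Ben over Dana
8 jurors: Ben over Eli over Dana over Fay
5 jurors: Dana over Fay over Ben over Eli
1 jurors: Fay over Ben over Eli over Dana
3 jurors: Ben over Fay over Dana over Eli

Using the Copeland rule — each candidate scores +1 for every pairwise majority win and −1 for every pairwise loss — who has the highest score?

Ben

Pairwise results:
  Fay vs Dana: Dana wins 20–6.
  Fay vs Ben: Ben wins 18–8.
  Fay vs Eli: Eli wins 17–9.
  Dana vs Ben: Ben wins 14–12.
  Dana vs Eli: Dana wins 15–11.
  Ben vs Eli: Ben wins 24–2.
Copeland scores (wins − losses):
  Fay: 0 − 3 = -3
  Dana: 2 − 1 = 1
  Ben: 3 − 0 = 3
  Eli: 1 − 2 = -1
Ben has the best Copeland score.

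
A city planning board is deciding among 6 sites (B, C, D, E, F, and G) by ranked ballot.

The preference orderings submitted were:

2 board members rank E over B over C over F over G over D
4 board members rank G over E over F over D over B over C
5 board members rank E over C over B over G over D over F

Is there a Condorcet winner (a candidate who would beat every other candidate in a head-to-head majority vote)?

Head-to-head results (11 voters total):
B vs C: B wins 6–5.
B vs D: B wins 7–4.
B vs E: E wins 11–0.
B vs F: B wins 7–4.
B vs G: B wins 7–4.
C vs D: C wins 7–4.
C vs E: E wins 11–0.
C vs F: C wins 7–4.
C vs G: C wins 7–4.
D vs E: E wins 11–0.
D vs F: F wins 6–5.
D vs G: G wins 11–0.
E vs F: E wins 11–0.
E vs G: E wins 7–4.
F vs G: G wins 9–2.
E beats each rival — B (11–0), C (11–0), D (11–0), F (11–0), G (7–4) — so E is the Condorcet winner.

Yes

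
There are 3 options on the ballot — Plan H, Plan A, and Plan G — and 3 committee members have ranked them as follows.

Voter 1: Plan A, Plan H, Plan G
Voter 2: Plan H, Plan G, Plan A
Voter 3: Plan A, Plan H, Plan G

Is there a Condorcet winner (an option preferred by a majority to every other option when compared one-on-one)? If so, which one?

Head-to-head results (3 voters total):
Plan H vs Plan A: Plan A wins 2–1.
Plan H vs Plan G: Plan H wins 3–0.
Plan A vs Plan G: Plan A wins 2–1.
Plan A beats each rival — Plan H (2–1), Plan G (2–1) — so Plan A is the Condorcet winner.

Plan A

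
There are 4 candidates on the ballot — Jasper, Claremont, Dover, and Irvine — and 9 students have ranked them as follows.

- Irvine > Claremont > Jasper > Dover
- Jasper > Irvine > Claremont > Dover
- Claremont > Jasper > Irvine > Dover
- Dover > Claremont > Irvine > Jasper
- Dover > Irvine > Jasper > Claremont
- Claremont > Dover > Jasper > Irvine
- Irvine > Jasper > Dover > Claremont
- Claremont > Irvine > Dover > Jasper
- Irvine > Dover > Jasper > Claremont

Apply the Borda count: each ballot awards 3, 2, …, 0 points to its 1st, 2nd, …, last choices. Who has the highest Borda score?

Borda scores:
  Jasper: 1 + 3 + 2 + 0 + 1 + 1 + 2 + 0 + 1 = 11
  Claremont: 2 + 1 + 3 + 2 + 0 + 3 + 0 + 3 + 0 = 14
  Dover: 0 + 0 + 0 + 3 + 3 + 2 + 1 + 1 + 2 = 12
  Irvine: 3 + 2 + 1 + 1 + 2 + 0 + 3 + 2 + 3 = 17
Irvine has the highest total.

Irvine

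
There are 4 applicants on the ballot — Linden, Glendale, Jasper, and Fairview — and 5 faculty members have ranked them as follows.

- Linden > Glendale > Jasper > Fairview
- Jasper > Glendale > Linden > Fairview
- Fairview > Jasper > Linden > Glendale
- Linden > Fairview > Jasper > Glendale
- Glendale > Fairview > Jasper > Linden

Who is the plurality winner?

Linden

First-place vote totals:
  Linden: 2
  Glendale: 1
  Jasper: 1
  Fairview: 1
Linden has the most first-place votes.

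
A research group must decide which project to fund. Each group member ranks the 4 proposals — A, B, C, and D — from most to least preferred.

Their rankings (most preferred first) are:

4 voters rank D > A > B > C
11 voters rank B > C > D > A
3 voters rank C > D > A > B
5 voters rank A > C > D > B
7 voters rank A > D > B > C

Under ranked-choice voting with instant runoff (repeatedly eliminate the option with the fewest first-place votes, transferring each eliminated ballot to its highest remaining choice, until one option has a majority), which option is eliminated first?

C

Round 1: A 12, B 11, D 4, C 3. C has the fewest and is eliminated.
Round 2: A 12, B 11, D 7. D has the fewest and is eliminated.
Round 3: A 19, B 11. A has a majority.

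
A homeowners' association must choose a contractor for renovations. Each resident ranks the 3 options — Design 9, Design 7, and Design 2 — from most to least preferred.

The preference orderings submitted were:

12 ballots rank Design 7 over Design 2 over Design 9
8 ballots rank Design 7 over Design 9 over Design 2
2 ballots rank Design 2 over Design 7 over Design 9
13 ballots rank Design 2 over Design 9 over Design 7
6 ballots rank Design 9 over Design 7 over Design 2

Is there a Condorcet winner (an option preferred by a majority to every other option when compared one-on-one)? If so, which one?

Head-to-head results (41 voters total):
Design 9 vs Design 7: Design 7 wins 22–19.
Design 9 vs Design 2: Design 2 wins 27–14.
Design 7 vs Design 2: Design 7 wins 26–15.
Design 7 beats each rival — Design 9 (22–19), Design 2 (26–15) — so Design 7 is the Condorcet winner.

Design 7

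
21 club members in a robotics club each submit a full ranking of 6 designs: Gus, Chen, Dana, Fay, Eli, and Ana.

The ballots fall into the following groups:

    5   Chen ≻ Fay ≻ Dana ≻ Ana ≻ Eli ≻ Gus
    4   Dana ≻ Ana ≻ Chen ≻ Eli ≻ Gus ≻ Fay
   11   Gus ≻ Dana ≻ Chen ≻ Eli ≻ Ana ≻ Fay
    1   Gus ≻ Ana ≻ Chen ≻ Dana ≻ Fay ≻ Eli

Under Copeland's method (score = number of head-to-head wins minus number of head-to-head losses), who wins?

Pairwise results:
  Gus vs Chen: Gus wins 12–9.
  Gus vs Dana: Gus wins 12–9.
  Gus vs Fay: Gus wins 16–5.
  Gus vs Eli: Gus wins 12–9.
  Gus vs Ana: Gus wins 12–9.
  Chen vs Dana: Dana wins 15–6.
  Chen vs Fay: Chen wins 21–0.
  Chen vs Eli: Chen wins 21–0.
  Chen vs Ana: Chen wins 16–5.
  Dana vs Fay: Dana wins 16–5.
  Dana vs Eli: Dana wins 21–0.
  Dana vs Ana: Dana wins 20–1.
  Fay vs Eli: Eli wins 15–6.
  Fay vs Ana: Ana wins 16–5.
  Eli vs Ana: Eli wins 11–10.
Copeland scores (wins − losses):
  Gus: 5 − 0 = 5
  Chen: 3 − 2 = 1
  Dana: 4 − 1 = 3
  Fay: 0 − 5 = -5
  Eli: 2 − 3 = -1
  Ana: 1 − 4 = -3
Gus has the best Copeland score.

Gus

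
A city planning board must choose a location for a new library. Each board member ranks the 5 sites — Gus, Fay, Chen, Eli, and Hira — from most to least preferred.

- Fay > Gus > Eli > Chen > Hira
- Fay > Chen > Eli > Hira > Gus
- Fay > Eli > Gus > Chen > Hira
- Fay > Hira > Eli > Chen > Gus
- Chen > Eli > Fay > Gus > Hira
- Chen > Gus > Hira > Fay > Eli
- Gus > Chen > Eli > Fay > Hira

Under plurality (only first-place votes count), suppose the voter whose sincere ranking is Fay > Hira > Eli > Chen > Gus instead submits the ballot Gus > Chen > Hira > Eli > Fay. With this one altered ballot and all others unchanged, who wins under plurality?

First-place totals with the altered ballot: Gus 2, Fay 3, Chen 2, Eli 0, Hira 0.
The winner is unchanged: still Fay.

Fay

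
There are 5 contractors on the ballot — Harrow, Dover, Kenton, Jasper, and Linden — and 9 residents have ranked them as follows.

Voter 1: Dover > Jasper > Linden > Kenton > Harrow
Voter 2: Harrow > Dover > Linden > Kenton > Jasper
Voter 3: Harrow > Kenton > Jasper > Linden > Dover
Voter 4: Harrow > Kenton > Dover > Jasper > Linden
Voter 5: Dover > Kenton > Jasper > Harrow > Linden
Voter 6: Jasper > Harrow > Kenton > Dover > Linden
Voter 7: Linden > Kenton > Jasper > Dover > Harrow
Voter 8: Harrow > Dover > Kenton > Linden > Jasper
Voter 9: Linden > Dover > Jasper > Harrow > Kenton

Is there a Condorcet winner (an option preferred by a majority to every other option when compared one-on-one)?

Head-to-head results (9 voters total):
Harrow vs Dover: Harrow wins 5–4.
Harrow vs Kenton: Harrow wins 6–3.
Harrow vs Jasper: Jasper wins 5–4.
Harrow vs Linden: Harrow wins 6–3.
Dover vs Kenton: Dover wins 5–4.
Dover vs Jasper: Dover wins 6–3.
Dover vs Linden: Dover wins 6–3.
Kenton vs Jasper: Kenton wins 6–3.
Kenton vs Linden: Kenton wins 5–4.
Jasper vs Linden: Jasper wins 5–4.
No candidate beats all others: Harrow beats Dover beats Jasper beats Harrow, a majority cycle.

No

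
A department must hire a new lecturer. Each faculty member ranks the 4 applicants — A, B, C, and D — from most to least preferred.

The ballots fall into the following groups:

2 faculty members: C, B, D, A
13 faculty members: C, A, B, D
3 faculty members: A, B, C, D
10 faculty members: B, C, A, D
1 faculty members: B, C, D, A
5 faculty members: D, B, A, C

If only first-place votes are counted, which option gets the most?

First-place vote totals:
  A: 3
  B: 11
  C: 15
  D: 5
C has the most first-place votes.

C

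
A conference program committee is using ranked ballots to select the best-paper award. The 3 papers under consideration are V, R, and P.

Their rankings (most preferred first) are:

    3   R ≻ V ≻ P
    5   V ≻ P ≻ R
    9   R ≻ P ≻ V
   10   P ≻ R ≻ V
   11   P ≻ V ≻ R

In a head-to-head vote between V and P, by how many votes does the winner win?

22

Ballots ranking V above P: 3+5 = 8.
Ballots ranking P above V: 9+10+11 = 30.
P wins 30–8, a margin of 22.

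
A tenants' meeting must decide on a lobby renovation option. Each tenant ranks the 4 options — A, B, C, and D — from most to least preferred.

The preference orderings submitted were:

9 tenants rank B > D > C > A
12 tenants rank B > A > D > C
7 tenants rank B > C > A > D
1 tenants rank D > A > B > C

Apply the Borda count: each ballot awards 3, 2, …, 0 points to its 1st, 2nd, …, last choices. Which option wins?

Borda scores:
  A: 9·0 + 12·2 + 7·1 + 2 = 33
  B: 9·3 + 12·3 + 7·3 + 1 = 85
  C: 9·1 + 12·0 + 7·2 + 0 = 23
  D: 9·2 + 12·1 + 7·0 + 3 = 33
B has the highest total.

B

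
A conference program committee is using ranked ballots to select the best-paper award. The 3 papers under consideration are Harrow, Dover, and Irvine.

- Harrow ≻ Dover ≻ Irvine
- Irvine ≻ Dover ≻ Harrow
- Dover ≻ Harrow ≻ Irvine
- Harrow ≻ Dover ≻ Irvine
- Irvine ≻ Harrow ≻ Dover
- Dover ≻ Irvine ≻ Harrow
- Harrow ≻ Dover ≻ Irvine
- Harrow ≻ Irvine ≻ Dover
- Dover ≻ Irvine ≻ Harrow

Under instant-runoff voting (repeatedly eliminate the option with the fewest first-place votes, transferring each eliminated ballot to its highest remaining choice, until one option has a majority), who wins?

Round 1: Harrow 4, Dover 3, Irvine 2. Irvine has the fewest and is eliminated.
Round 2: Harrow 5, Dover 4. Harrow has a majority.

Harrow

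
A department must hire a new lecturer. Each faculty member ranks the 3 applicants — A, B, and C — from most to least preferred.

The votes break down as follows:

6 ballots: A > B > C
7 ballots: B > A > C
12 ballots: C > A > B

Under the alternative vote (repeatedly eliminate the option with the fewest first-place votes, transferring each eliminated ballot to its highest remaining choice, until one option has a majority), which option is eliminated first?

Round 1: C 12, B 7, A 6. A has the fewest and is eliminated.
Round 2: B 13, C 12. B has a majority.

A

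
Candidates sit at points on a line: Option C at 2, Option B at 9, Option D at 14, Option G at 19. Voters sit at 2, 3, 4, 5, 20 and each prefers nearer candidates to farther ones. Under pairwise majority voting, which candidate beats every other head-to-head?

With single-peaked preferences on a line, the Condorcet winner is the candidate closest to the median voter.
The median voter (position 4) is closest to Option C at 2.
Check: Option C vs Option B — voters closer to Option C: 4 of 5.

Option C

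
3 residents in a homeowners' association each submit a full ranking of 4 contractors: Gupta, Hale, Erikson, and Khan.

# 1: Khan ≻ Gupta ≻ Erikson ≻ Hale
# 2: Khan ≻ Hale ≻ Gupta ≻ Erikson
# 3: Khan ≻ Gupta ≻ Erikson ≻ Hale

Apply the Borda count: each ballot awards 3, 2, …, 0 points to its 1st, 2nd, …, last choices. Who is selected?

Borda scores:
  Gupta: 2 + 1 + 2 = 5
  Hale: 0 + 2 + 0 = 2
  Erikson: 1 + 0 + 1 = 2
  Khan: 3 + 3 + 3 = 9
Khan has the highest total.

Khan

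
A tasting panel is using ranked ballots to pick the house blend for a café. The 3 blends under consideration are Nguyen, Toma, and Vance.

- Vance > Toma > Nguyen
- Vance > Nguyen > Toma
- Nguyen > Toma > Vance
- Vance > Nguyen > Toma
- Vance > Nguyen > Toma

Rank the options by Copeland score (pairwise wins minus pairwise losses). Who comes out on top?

Vance

Pairwise results:
  Nguyen vs Toma: Nguyen wins 4–1.
  Nguyen vs Vance: Vance wins 4–1.
  Toma vs Vance: Vance wins 4–1.
Copeland scores (wins − losses):
  Nguyen: 1 − 1 = 0
  Toma: 0 − 2 = -2
  Vance: 2 − 0 = 2
Vance has the best Copeland score.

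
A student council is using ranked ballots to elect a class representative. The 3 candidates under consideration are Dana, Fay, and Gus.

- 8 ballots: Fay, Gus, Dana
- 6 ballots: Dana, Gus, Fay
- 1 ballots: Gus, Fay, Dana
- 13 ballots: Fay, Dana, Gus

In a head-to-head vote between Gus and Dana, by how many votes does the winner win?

10

Ballots ranking Gus above Dana: 8+1 = 9.
Ballots ranking Dana above Gus: 6+13 = 19.
Dana wins 19–9, a margin of 10.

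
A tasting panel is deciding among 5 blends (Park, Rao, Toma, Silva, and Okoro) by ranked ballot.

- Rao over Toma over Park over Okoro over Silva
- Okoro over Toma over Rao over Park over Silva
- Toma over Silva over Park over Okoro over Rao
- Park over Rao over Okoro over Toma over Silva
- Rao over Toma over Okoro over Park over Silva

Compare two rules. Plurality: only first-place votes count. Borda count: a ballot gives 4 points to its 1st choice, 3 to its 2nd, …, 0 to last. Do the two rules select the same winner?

Plurality first-place counts: Park 1, Rao 2, Toma 1, Silva 0, Okoro 1 → Rao.
Borda totals: Park 10, Rao 13, Toma 14, Silva 3, Okoro 10 → Toma.
The two rules disagree: plurality picks Rao, Borda picks Toma.

No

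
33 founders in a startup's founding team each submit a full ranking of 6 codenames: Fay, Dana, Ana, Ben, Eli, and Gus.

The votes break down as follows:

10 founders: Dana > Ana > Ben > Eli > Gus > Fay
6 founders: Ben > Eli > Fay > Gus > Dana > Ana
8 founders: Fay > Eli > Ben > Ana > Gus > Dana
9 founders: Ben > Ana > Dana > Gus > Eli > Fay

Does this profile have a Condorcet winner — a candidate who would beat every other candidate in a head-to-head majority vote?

Yes

Head-to-head results (33 voters total):
Fay vs Dana: Dana wins 19–14.
Fay vs Ana: Ana wins 19–14.
Fay vs Ben: Ben wins 25–8.
Fay vs Eli: Eli wins 25–8.
Fay vs Gus: Gus wins 19–14.
Dana vs Ana: Ana wins 17–16.
Dana vs Ben: Ben wins 23–10.
Dana vs Eli: Dana wins 19–14.
Dana vs Gus: Dana wins 19–14.
Ana vs Ben: Ben wins 23–10.
Ana vs Eli: Ana wins 19–14.
Ana vs Gus: Ana wins 27–6.
Ben vs Eli: Ben wins 25–8.
Ben vs Gus: Ben wins 33–0.
Eli vs Gus: Eli wins 24–9.
Ben beats each rival — Fay (25–8), Dana (23–10), Ana (23–10), Eli (25–8), Gus (33–0) — so Ben is the Condorcet winner.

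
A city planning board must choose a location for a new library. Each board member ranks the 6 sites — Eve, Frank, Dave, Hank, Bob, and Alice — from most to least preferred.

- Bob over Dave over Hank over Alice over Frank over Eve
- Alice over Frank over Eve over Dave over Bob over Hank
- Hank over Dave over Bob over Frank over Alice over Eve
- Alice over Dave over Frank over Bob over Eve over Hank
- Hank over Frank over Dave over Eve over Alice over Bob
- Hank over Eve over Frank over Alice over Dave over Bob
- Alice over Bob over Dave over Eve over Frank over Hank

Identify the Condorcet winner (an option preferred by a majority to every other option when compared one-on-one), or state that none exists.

Head-to-head results (7 voters total):
Eve vs Frank: Frank wins 5–2.
Eve vs Dave: Dave wins 5–2.
Eve vs Hank: Hank wins 4–3.
Eve vs Bob: Bob wins 4–3.
Eve vs Alice: Alice wins 5–2.
Frank vs Dave: Dave wins 4–3.
Frank vs Hank: Hank wins 4–3.
Frank vs Bob: Frank wins 4–3.
Frank vs Alice: Alice wins 4–3.
Dave vs Hank: Dave wins 4–3.
Dave vs Bob: Dave wins 5–2.
Dave vs Alice: Alice wins 4–3.
Hank vs Bob: Bob wins 4–3.
Hank vs Alice: Hank wins 4–3.
Bob vs Alice: Alice wins 5–2.
No candidate beats all others: Frank beats Bob beats Hank beats Frank, a majority cycle.

There is no Condorcet winner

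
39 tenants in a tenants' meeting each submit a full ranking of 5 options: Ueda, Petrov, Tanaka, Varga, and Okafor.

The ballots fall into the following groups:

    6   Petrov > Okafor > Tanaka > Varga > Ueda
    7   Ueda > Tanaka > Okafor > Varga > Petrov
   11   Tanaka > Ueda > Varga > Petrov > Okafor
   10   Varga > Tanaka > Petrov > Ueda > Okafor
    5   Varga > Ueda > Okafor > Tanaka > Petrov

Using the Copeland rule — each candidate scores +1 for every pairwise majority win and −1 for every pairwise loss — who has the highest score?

Tanaka

Pairwise results:
  Ueda vs Petrov: Ueda wins 23–16.
  Ueda vs Tanaka: Tanaka wins 27–12.
  Ueda vs Varga: Varga wins 21–18.
  Ueda vs Okafor: Ueda wins 33–6.
  Petrov vs Tanaka: Tanaka wins 33–6.
  Petrov vs Varga: Varga wins 33–6.
  Petrov vs Okafor: Petrov wins 27–12.
  Tanaka vs Varga: Tanaka wins 24–15.
  Tanaka vs Okafor: Tanaka wins 28–11.
  Varga vs Okafor: Varga wins 26–13.
Copeland scores (wins − losses):
  Ueda: 2 − 2 = 0
  Petrov: 1 − 3 = -2
  Tanaka: 4 − 0 = 4
  Varga: 3 − 1 = 2
  Okafor: 0 − 4 = -4
Tanaka has the best Copeland score.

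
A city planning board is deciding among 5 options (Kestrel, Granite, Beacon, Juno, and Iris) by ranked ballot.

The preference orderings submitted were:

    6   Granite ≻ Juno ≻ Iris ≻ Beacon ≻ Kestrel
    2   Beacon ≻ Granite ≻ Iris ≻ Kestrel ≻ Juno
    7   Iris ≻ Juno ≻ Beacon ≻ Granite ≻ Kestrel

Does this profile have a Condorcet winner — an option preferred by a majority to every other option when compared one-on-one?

No

Head-to-head results (15 voters total):
Kestrel vs Granite: Granite wins 15–0.
Kestrel vs Beacon: Beacon wins 15–0.
Kestrel vs Juno: Juno wins 13–2.
Kestrel vs Iris: Iris wins 15–0.
Granite vs Beacon: Beacon wins 9–6.
Granite vs Juno: Granite wins 8–7.
Granite vs Iris: Granite wins 8–7.
Beacon vs Juno: Juno wins 13–2.
Beacon vs Iris: Iris wins 13–2.
Juno vs Iris: Iris wins 9–6.
No candidate beats all others: Granite beats Juno beats Beacon beats Granite, a majority cycle.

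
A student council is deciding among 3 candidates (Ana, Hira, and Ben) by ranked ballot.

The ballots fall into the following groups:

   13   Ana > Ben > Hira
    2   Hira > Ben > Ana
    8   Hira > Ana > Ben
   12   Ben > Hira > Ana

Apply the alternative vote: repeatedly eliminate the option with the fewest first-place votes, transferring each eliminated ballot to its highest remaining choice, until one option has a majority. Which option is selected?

Ana

Round 1: Ana 13, Ben 12, Hira 10. Hira has the fewest and is eliminated.
Round 2: Ana 21, Ben 14. Ana has a majority.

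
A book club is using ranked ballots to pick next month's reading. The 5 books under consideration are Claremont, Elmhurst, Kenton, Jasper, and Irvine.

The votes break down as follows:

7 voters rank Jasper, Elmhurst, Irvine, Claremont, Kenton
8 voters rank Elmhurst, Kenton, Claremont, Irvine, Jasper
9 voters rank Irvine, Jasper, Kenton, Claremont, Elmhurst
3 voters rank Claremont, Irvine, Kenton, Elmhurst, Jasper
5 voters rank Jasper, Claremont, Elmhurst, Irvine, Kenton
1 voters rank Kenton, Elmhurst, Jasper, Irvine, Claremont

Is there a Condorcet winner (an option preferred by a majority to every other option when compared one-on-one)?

Head-to-head results (33 voters total):
Claremont vs Elmhurst: Claremont wins 17–16.
Claremont vs Kenton: Kenton wins 18–15.
Claremont vs Jasper: Jasper wins 22–11.
Claremont vs Irvine: Irvine wins 17–16.
Elmhurst vs Kenton: Elmhurst wins 20–13.
Elmhurst vs Jasper: Jasper wins 21–12.
Elmhurst vs Irvine: Elmhurst wins 21–12.
Kenton vs Jasper: Jasper wins 21–12.
Kenton vs Irvine: Irvine wins 24–9.
Jasper vs Irvine: Irvine wins 20–13.
No candidate beats all others: Claremont beats Elmhurst beats Kenton beats Claremont, a majority cycle.

No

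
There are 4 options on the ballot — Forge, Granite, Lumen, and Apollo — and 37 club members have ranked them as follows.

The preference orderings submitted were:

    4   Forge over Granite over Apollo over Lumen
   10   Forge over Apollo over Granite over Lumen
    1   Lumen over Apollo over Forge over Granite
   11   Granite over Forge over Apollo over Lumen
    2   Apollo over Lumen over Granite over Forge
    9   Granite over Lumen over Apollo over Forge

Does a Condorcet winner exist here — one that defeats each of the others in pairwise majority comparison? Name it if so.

Head-to-head results (37 voters total):
Forge vs Granite: Granite wins 22–15.
Forge vs Lumen: Forge wins 25–12.
Forge vs Apollo: Forge wins 25–12.
Granite vs Lumen: Granite wins 34–3.
Granite vs Apollo: Granite wins 24–13.
Lumen vs Apollo: Apollo wins 27–10.
Granite beats each rival — Forge (22–15), Lumen (34–3), Apollo (24–13) — so Granite is the Condorcet winner.

Granite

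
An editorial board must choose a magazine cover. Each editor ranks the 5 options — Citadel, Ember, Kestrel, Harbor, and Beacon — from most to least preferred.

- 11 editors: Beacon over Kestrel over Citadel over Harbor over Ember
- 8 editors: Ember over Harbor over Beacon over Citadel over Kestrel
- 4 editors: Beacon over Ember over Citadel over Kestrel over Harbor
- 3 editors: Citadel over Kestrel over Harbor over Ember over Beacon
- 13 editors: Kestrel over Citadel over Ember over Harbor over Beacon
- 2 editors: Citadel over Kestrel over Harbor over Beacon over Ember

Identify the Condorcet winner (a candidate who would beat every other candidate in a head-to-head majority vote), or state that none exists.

Head-to-head results (41 voters total):
Citadel vs Ember: Citadel wins 29–12.
Citadel vs Kestrel: Kestrel wins 24–17.
Citadel vs Harbor: Citadel wins 33–8.
Citadel vs Beacon: Beacon wins 23–18.
Ember vs Kestrel: Kestrel wins 29–12.
Ember vs Harbor: Ember wins 25–16.
Ember vs Beacon: Ember wins 24–17.
Kestrel vs Harbor: Kestrel wins 33–8.
Kestrel vs Beacon: Beacon wins 23–18.
Harbor vs Beacon: Harbor wins 26–15.
No candidate beats all others: Citadel beats Ember beats Beacon beats Citadel, a majority cycle.

There is no Condorcet winner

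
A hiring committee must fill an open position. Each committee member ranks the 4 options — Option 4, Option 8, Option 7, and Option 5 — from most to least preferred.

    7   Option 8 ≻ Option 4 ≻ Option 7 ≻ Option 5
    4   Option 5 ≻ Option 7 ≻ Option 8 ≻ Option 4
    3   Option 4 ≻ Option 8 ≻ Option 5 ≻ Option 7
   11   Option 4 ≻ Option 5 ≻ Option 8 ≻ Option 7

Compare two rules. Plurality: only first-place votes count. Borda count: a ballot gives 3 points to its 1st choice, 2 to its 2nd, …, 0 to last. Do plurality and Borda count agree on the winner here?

Yes

Plurality first-place counts: Option 4 14, Option 8 7, Option 7 0, Option 5 4 → Option 4.
Borda totals: Option 4 56, Option 8 42, Option 7 15, Option 5 37 → Option 4.
The two rules agree on Option 4.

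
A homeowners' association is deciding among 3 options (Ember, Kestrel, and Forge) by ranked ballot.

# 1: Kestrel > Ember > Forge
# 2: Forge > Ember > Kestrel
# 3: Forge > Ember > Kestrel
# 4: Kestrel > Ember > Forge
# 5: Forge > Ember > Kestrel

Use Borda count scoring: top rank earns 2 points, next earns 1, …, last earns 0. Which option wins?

Forge

Borda scores:
  Ember: 1 + 1 + 1 + 1 + 1 = 5
  Kestrel: 2 + 0 + 0 + 2 + 0 = 4
  Forge: 0 + 2 + 2 + 0 + 2 = 6
Forge has the highest total.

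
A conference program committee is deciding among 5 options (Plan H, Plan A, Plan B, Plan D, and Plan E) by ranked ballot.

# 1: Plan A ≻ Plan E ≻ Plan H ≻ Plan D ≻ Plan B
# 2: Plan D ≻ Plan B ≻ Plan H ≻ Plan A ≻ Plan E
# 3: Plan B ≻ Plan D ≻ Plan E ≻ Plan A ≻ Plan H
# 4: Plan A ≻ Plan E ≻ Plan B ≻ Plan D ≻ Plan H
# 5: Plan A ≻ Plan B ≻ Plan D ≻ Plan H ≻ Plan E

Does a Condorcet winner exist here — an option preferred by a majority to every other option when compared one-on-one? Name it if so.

Head-to-head results (5 voters total):
Plan H vs Plan A: Plan A wins 4–1.
Plan H vs Plan B: Plan B wins 4–1.
Plan H vs Plan D: Plan D wins 4–1.
Plan H vs Plan E: Plan E wins 3–2.
Plan A vs Plan B: Plan A wins 3–2.
Plan A vs Plan D: Plan A wins 3–2.
Plan A vs Plan E: Plan A wins 4–1.
Plan B vs Plan D: Plan B wins 3–2.
Plan B vs Plan E: Plan B wins 3–2.
Plan D vs Plan E: Plan D wins 3–2.
Plan A beats each rival — Plan H (4–1), Plan B (3–2), Plan D (3–2), Plan E (4–1) — so Plan A is the Condorcet winner.

Plan A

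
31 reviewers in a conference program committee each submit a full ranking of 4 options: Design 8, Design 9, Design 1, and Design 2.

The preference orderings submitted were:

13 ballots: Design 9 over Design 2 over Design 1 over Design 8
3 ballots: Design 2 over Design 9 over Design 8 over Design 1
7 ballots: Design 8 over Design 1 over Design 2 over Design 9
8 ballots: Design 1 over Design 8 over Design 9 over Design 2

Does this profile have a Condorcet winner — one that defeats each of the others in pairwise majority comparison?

Head-to-head results (31 voters total):
Design 8 vs Design 9: Design 9 wins 16–15.
Design 8 vs Design 1: Design 1 wins 21–10.
Design 8 vs Design 2: Design 2 wins 16–15.
Design 9 vs Design 1: Design 9 wins 16–15.
Design 9 vs Design 2: Design 9 wins 21–10.
Design 1 vs Design 2: Design 2 wins 16–15.
Design 9 beats each rival — Design 8 (16–15), Design 1 (16–15), Design 2 (21–10) — so Design 9 is the Condorcet winner.

Yes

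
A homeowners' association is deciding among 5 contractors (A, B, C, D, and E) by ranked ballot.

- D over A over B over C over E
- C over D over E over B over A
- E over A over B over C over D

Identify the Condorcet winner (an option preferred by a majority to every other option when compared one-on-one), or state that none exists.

Head-to-head results (3 voters total):
A vs B: A wins 2–1.
A vs C: A wins 2–1.
A vs D: D wins 2–1.
A vs E: E wins 2–1.
B vs C: B wins 2–1.
B vs D: D wins 2–1.
B vs E: E wins 2–1.
C vs D: C wins 2–1.
C vs E: C wins 2–1.
D vs E: D wins 2–1.
No candidate beats all others: A beats C beats D beats A, a majority cycle.

No Condorcet winner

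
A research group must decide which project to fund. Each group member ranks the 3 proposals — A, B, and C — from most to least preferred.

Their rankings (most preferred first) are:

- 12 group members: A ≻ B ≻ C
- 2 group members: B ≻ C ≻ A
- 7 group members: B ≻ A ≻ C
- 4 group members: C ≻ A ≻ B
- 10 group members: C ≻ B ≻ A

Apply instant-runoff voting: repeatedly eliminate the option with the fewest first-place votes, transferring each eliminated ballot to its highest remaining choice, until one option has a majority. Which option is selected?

A

Round 1: C 14, A 12, B 9. B has the fewest and is eliminated.
Round 2: A 19, C 16. A has a majority.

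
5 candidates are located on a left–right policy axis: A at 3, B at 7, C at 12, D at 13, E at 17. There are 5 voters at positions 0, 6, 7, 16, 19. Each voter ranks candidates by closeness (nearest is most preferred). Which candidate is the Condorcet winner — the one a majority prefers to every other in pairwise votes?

With single-peaked preferences on a line, the Condorcet winner is the candidate closest to the median voter.
The median voter (position 7) is closest to B at 7.
Check: B vs A — voters closer to B: 4 of 5.

B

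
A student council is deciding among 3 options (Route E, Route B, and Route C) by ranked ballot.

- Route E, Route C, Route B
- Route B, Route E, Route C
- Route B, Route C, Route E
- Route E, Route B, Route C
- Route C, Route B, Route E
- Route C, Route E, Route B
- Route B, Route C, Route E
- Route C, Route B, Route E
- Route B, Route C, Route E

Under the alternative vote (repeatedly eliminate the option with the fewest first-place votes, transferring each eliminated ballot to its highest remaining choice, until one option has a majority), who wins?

Round 1: Route B 4, Route C 3, Route E 2. Route E has the fewest and is eliminated.
Round 2: Route B 5, Route C 4. Route B has a majority.

Route B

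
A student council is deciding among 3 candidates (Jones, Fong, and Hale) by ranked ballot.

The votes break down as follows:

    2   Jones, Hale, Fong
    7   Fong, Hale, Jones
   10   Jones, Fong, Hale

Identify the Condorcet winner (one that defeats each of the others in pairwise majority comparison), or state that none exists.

Jones

Head-to-head results (19 voters total):
Jones vs Fong: Jones wins 12–7.
Jones vs Hale: Jones wins 12–7.
Fong vs Hale: Fong wins 17–2.
Jones beats each rival — Fong (12–7), Hale (12–7) — so Jones is the Condorcet winner.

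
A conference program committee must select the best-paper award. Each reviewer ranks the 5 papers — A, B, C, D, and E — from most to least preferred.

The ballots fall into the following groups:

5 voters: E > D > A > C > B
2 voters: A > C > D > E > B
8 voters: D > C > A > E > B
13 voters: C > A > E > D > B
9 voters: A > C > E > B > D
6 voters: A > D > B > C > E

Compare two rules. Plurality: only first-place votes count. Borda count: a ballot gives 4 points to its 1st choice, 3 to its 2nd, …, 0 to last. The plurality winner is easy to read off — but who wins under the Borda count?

A

Plurality first-place counts: A 17, B 0, C 13, D 8, E 5 → A.
Borda totals: A 133, B 21, C 120, D 82, E 74 → A.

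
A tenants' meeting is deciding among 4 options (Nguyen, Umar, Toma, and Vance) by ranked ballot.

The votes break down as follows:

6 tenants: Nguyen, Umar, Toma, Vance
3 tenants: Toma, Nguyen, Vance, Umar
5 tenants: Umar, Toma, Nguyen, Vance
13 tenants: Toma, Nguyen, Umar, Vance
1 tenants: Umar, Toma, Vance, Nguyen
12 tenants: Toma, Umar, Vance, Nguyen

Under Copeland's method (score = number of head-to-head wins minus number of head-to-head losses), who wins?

Toma

Pairwise results:
  Nguyen vs Umar: Nguyen wins 22–18.
  Nguyen vs Toma: Toma wins 34–6.
  Nguyen vs Vance: Nguyen wins 27–13.
  Umar vs Toma: Toma wins 28–12.
  Umar vs Vance: Umar wins 37–3.
  Toma vs Vance: Toma wins 40–0.
Copeland scores (wins − losses):
  Nguyen: 2 − 1 = 1
  Umar: 1 − 2 = -1
  Toma: 3 − 0 = 3
  Vance: 0 − 3 = -3
Toma has the best Copeland score.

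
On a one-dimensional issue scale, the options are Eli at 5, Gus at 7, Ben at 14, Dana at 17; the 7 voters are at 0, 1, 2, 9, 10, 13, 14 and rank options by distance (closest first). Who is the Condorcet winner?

With single-peaked preferences on a line, the Condorcet winner is the candidate closest to the median voter.
The median voter (position 9) is closest to Gus at 7.
Check: Gus vs Dana — voters closer to Gus: 5 of 7.

Gus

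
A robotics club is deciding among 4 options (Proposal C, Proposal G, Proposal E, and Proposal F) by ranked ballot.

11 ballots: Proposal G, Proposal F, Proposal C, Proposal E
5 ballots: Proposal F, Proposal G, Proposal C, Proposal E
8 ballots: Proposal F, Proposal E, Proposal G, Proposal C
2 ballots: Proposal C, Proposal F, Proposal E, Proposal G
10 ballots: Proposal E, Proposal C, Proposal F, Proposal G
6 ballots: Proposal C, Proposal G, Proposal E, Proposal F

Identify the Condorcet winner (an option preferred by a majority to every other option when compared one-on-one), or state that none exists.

Head-to-head results (42 voters total):
Proposal C vs Proposal G: Proposal G wins 24–18.
Proposal C vs Proposal E: Proposal C wins 24–18.
Proposal C vs Proposal F: Proposal F wins 24–18.
Proposal G vs Proposal E: Proposal G wins 22–20.
Proposal G vs Proposal F: Proposal F wins 25–17.
Proposal E vs Proposal F: Proposal F wins 26–16.
Proposal F beats each rival — Proposal C (24–18), Proposal G (25–17), Proposal E (26–16) — so Proposal F is the Condorcet winner.

Proposal F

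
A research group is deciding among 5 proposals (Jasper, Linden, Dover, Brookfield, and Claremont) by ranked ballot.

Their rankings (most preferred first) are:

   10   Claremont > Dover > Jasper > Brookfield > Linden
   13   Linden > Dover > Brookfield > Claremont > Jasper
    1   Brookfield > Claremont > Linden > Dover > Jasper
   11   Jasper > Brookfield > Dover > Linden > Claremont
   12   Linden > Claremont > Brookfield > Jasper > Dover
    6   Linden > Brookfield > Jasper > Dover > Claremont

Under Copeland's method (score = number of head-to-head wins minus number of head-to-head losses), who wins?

Pairwise results:
  Jasper vs Linden: Linden wins 32–21.
  Jasper vs Dover: Jasper wins 29–24.
  Jasper vs Brookfield: Brookfield wins 32–21.
  Jasper vs Claremont: Claremont wins 36–17.
  Linden vs Dover: Linden wins 32–21.
  Linden vs Brookfield: Linden wins 31–22.
  Linden vs Claremont: Linden wins 42–11.
  Dover vs Brookfield: Brookfield wins 30–23.
  Dover vs Claremont: Dover wins 30–23.
  Brookfield vs Claremont: Brookfield wins 31–22.
Copeland scores (wins − losses):
  Jasper: 1 − 3 = -2
  Linden: 4 − 0 = 4
  Dover: 1 − 3 = -2
  Brookfield: 3 − 1 = 2
  Claremont: 1 − 3 = -2
Linden has the best Copeland score.

Linden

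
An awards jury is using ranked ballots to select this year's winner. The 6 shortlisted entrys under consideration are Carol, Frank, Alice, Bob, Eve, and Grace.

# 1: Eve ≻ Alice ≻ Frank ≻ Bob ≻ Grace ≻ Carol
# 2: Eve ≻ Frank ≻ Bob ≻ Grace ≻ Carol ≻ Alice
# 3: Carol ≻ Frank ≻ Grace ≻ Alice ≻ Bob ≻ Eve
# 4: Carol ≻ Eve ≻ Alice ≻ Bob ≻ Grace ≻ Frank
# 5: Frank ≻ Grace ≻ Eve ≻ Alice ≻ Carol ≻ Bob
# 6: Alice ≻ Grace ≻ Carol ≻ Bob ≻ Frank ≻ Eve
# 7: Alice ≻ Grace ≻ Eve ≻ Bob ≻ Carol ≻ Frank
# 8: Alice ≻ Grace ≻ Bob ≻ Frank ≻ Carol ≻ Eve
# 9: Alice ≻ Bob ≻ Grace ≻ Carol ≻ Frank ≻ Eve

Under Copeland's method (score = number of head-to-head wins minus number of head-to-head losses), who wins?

Alice

Pairwise results:
  Carol vs Frank: Carol wins 5–4.
  Carol vs Alice: Alice wins 6–3.
  Carol vs Bob: Bob wins 5–4.
  Carol vs Eve: Carol wins 5–4.
  Carol vs Grace: Grace wins 7–2.
  Frank vs Alice: Alice wins 6–3.
  Frank vs Bob: Bob wins 5–4.
  Frank vs Eve: Frank wins 5–4.
  Frank vs Grace: Grace wins 5–4.
  Alice vs Bob: Alice wins 8–1.
  Alice vs Eve: Alice wins 5–4.
  Alice vs Grace: Alice wins 6–3.
  Bob vs Eve: Eve wins 5–4.
  Bob vs Grace: Grace wins 5–4.
  Eve vs Grace: Grace wins 6–3.
Copeland scores (wins − losses):
  Carol: 2 − 3 = -1
  Frank: 1 − 4 = -3
  Alice: 5 − 0 = 5
  Bob: 2 − 3 = -1
  Eve: 1 − 4 = -3
  Grace: 4 − 1 = 3
Alice has the best Copeland score.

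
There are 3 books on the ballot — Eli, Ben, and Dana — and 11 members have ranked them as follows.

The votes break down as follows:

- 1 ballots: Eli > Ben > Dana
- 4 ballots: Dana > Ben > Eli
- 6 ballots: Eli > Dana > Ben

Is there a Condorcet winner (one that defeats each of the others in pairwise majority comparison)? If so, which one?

Eli

Head-to-head results (11 voters total):
Eli vs Ben: Eli wins 7–4.
Eli vs Dana: Eli wins 7–4.
Ben vs Dana: Dana wins 10–1.
Eli beats each rival — Ben (7–4), Dana (7–4) — so Eli is the Condorcet winner.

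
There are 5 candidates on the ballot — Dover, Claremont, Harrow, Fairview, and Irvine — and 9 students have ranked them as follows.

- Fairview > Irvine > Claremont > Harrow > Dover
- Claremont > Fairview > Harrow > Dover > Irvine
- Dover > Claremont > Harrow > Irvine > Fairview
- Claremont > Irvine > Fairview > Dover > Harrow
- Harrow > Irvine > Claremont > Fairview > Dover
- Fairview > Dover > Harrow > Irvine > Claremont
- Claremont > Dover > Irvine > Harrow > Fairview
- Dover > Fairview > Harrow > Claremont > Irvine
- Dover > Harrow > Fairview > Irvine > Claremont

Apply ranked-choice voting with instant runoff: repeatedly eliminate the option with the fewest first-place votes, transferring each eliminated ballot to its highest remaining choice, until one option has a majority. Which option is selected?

Claremont

Round 1: Dover 3, Claremont 3, Fairview 2, Harrow 1, Irvine 0. Irvine has the fewest and is eliminated.
Round 2: Dover 3, Claremont 3, Fairview 2, Harrow 1. Harrow has the fewest and is eliminated.
Round 3: Claremont 4, Dover 3, Fairview 2. Fairview has the fewest and is eliminated.
Round 4: Claremont 5, Dover 4. Claremont has a majority.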